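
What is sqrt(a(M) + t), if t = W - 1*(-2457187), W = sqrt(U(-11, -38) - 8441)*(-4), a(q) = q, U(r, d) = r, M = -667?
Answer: 2*sqrt(614130 - 2*I*sqrt(2113)) ≈ 1567.3 - 0.11731*I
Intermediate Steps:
W = -8*I*sqrt(2113) (W = sqrt(-11 - 8441)*(-4) = sqrt(-8452)*(-4) = (2*I*sqrt(2113))*(-4) = -8*I*sqrt(2113) ≈ -367.74*I)
t = 2457187 - 8*I*sqrt(2113) (t = -8*I*sqrt(2113) - 1*(-2457187) = -8*I*sqrt(2113) + 2457187 = 2457187 - 8*I*sqrt(2113) ≈ 2.4572e+6 - 367.74*I)
sqrt(a(M) + t) = sqrt(-667 + (2457187 - 8*I*sqrt(2113))) = sqrt(2456520 - 8*I*sqrt(2113))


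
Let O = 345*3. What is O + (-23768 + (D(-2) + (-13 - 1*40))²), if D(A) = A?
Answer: -19708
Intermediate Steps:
O = 1035
O + (-23768 + (D(-2) + (-13 - 1*40))²) = 1035 + (-23768 + (-2 + (-13 - 1*40))²) = 1035 + (-23768 + (-2 + (-13 - 40))²) = 1035 + (-23768 + (-2 - 53)²) = 1035 + (-23768 + (-55)²) = 1035 + (-23768 + 3025) = 1035 - 20743 = -19708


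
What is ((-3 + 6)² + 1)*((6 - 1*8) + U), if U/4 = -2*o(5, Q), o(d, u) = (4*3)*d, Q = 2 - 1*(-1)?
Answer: -4820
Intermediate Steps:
Q = 3 (Q = 2 + 1 = 3)
o(d, u) = 12*d
U = -480 (U = 4*(-24*5) = 4*(-2*60) = 4*(-120) = -480)
((-3 + 6)² + 1)*((6 - 1*8) + U) = ((-3 + 6)² + 1)*((6 - 1*8) - 480) = (3² + 1)*((6 - 8) - 480) = (9 + 1)*(-2 - 480) = 10*(-482) = -4820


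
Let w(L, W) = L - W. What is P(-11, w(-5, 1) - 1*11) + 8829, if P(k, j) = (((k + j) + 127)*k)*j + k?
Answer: 27331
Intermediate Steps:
P(k, j) = k + j*k*(127 + j + k) (P(k, j) = (((j + k) + 127)*k)*j + k = ((127 + j + k)*k)*j + k = (k*(127 + j + k))*j + k = j*k*(127 + j + k) + k = k + j*k*(127 + j + k))
P(-11, w(-5, 1) - 1*11) + 8829 = -11*(1 + ((-5 - 1*1) - 1*11)² + 127*((-5 - 1*1) - 1*11) + ((-5 - 1*1) - 1*11)*(-11)) + 8829 = -11*(1 + ((-5 - 1) - 11)² + 127*((-5 - 1) - 11) + ((-5 - 1) - 11)*(-11)) + 8829 = -11*(1 + (-6 - 11)² + 127*(-6 - 11) + (-6 - 11)*(-11)) + 8829 = -11*(1 + (-17)² + 127*(-17) - 17*(-11)) + 8829 = -11*(1 + 289 - 2159 + 187) + 8829 = -11*(-1682) + 8829 = 18502 + 8829 = 27331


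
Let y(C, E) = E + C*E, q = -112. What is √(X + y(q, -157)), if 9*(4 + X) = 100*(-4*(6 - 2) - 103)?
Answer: √144907/3 ≈ 126.89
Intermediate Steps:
X = -11936/9 (X = -4 + (100*(-4*(6 - 2) - 103))/9 = -4 + (100*(-4*4 - 103))/9 = -4 + (100*(-16 - 103))/9 = -4 + (100*(-119))/9 = -4 + (⅑)*(-11900) = -4 - 11900/9 = -11936/9 ≈ -1326.2)
√(X + y(q, -157)) = √(-11936/9 - 157*(1 - 112)) = √(-11936/9 - 157*(-111)) = √(-11936/9 + 17427) = √(144907/9) = √144907/3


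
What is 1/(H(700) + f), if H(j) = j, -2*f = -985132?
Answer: 1/493266 ≈ 2.0273e-6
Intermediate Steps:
f = 492566 (f = -½*(-985132) = 492566)
1/(H(700) + f) = 1/(700 + 492566) = 1/493266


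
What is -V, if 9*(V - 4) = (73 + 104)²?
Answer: -3485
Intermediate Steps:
V = 3485 (V = 4 + (73 + 104)²/9 = 4 + (⅑)*177² = 4 + (⅑)*31329 = 4 + 3481 = 3485)
-V = -1*3485 = -3485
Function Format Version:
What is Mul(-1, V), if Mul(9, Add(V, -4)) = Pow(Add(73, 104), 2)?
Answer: -3485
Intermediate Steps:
V = 3485 (V = Add(4, Mul(Rational(1, 9), Pow(Add(73, 104), 2))) = Add(4, Mul(Rational(1, 9), Pow(177, 2))) = Add(4, Mul(Rational(1, 9), 31329)) = Add(4, 3481) = 3485)
Mul(-1, V) = Mul(-1, 3485) = -3485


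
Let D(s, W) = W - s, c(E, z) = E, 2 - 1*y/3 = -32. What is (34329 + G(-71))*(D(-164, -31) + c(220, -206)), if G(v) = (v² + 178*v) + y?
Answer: 9472402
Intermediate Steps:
y = 102 (y = 6 - 3*(-32) = 6 + 96 = 102)
G(v) = 102 + v² + 178*v (G(v) = (v² + 178*v) + 102 = 102 + v² + 178*v)
(34329 + G(-71))*(D(-164, -31) + c(220, -206)) = (34329 + (102 + (-71)² + 178*(-71)))*((-31 - 1*(-164)) + 220) = (34329 + (102 + 5041 - 12638))*((-31 + 164) + 220) = (34329 - 7495)*(133 + 220) = 26834*353 = 9472402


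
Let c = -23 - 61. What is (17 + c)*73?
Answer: -4891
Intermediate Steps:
c = -84
(17 + c)*73 = (17 - 84)*73 = -67*73 = -4891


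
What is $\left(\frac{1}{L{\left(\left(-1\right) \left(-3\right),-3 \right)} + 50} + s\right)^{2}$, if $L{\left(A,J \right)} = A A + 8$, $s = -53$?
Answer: $\frac{12602500}{4489} \approx 2807.4$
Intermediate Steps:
$L{\left(A,J \right)} = 8 + A^{2}$ ($L{\left(A,J \right)} = A^{2} + 8 = 8 + A^{2}$)
$\left(\frac{1}{L{\left(\left(-1\right) \left(-3\right),-3 \right)} + 50} + s\right)^{2} = \left(\frac{1}{\left(8 + \left(\left(-1\right) \left(-3\right)\right)^{2}\right) + 50} - 53\right)^{2} = \left(\frac{1}{\left(8 + 3^{2}\right) + 50} - 53\right)^{2} = \left(\frac{1}{\left(8 + 9\right) + 50} - 53\right)^{2} = \left(\frac{1}{17 + 50} - 53\right)^{2} = \left(\frac{1}{67} - 53\right)^{2} = \left(- \frac{3550}{67}\right)^{2} = \frac{12602500}{4489}$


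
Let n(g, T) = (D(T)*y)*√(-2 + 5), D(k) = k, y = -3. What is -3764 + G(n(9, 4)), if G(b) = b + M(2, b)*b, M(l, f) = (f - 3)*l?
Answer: -2900 + 60*√3 ≈ -2796.1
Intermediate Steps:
M(l, f) = l*(-3 + f) (M(l, f) = (-3 + f)*l = l*(-3 + f))
n(g, T) = -3*T*√3 (n(g, T) = (T*(-3))*√(-2 + 5) = (-3*T)*√3 = -3*T*√3)
G(b) = b + b*(-6 + 2*b) (G(b) = b + (2*(-3 + b))*b = b + (-6 + 2*b)*b = b + b*(-6 + 2*b))
-3764 + G(n(9, 4)) = -3764 + (-3*4*√3)*(-5 + 2*(-3*4*√3)) = -3764 + (-12*√3)*(-5 + 2*(-12*√3)) = -3764 + (-12*√3)*(-5 - 24*√3) = -3764 - 12*√3*(-5 - 24*√3)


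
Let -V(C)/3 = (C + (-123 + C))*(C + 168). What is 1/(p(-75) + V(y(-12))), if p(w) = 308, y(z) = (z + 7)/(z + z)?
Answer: 96/5967995 ≈ 1.6086e-5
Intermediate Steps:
y(z) = (7 + z)/(2*z) (y(z) = (7 + z)/((2*z)) = (7 + z)*(1/(2*z)) = (7 + z)/(2*z))
V(C) = -3*(-123 + 2*C)*(168 + C) (V(C) = -3*(C + (-123 + C))*(C + 168) = -3*(-123 + 2*C)*(168 + C))
1/(p(-75) + V(y(-12))) = 1/(308 + (61992 - 639*(7 - 12)/(2*(-12)) - 6*(7 - 12)²/576)) = 1/(308 + (61992 - 639*(-1)*(-5)/(2*12) - 6*((½)*(-1/12)*(-5))²)) = 1/(308 + (61992 - 639*5/24 - 6*(5/24)²)) = 1/(308 + (61992 - 1065/8 - 6*25/576)) = 1/(308 + (61992 - 1065/8 - 25/96)) = 1/(308 + 5938427/96) = 1/(5967995/96) = 96/5967995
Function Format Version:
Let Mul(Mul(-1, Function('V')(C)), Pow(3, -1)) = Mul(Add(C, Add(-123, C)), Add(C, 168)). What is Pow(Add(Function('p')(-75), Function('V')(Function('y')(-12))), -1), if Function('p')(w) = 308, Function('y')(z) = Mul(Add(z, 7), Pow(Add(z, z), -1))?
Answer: Rational(96, 5967995) ≈ 1.6086e-5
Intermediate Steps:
Function('y')(z) = Mul(Rational(1, 2), Pow(z, -1), Add(7, z)) (Function('y')(z) = Mul(Add(7, z), Pow(Mul(2, z), -1)) = Mul(Add(7, z), Mul(Rational(1, 2), Pow(z, -1))) = Mul(Rational(1, 2), Pow(z, -1), Add(7, z)))
Function('V')(C) = Mul(-3, Add(-123, Mul(2, C)), Add(168, C)) (Function('V')(C) = Mul(-3, Mul(Add(C, Add(-123, C)), Add(C, 168))) = Mul(-3, Mul(Add(-123, Mul(2, C)), Add(168, C))) = Mul(-3, Add(-123, Mul(2, C)), Add(168, C)))
Pow(Add(Function('p')(-75), Function('V')(Function('y')(-12))), -1) = Pow(Add(308, Add(61992, Mul(-639, Mul(Rational(1, 2), Pow(-12, -1), Add(7, -12))), Mul(-6, Pow(Mul(Rational(1, 2), Pow(-12, -1), Add(7, -12)), 2)))), -1) = Pow(Add(308, Add(61992, Mul(-639, Mul(Rational(1, 2), Rational(-1, 12), -5)), Mul(-6, Pow(Mul(Rational(1, 2), Rational(-1, 12), -5), 2)))), -1) = Pow(Add(308, Add(61992, Mul(-639, Rational(5, 24)), Mul(-6, Pow(Rational(5, 24), 2)))), -1) = Pow(Add(308, Add(61992, Rational(-1065, 8), Mul(-6, Rational(25, 576)))), -1) = Pow(Add(308, Add(61992, Rational(-1065, 8), Rational(-25, 96))), -1) = Pow(Add(308, Rational(5938427, 96)), -1) = Pow(Rational(5967995, 96), -1) = Rational(96, 5967995)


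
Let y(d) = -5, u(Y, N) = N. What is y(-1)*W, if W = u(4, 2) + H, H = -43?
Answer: 205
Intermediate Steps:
W = -41 (W = 2 - 43 = -41)
y(-1)*W = -5*(-41) = 205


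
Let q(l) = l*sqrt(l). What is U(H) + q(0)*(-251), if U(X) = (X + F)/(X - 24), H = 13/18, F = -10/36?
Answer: -8/419 ≈ -0.019093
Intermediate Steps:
q(l) = l**(3/2)
F = -5/18 (F = -10*1/36 = -5/18 ≈ -0.27778)
H = 13/18 (H = 13*(1/18) = 13/18 ≈ 0.72222)
U(X) = (-5/18 + X)/(-24 + X) (U(X) = (X - 5/18)/(X - 24) = (-5/18 + X)/(-24 + X))
U(H) + q(0)*(-251) = (-5/18 + 13/18)/(-24 + 13/18) + 0**(3/2)*(-251) = (4/9)/(-419/18) + 0*(-251) = -18/419*4/9 + 0 = -8/419 + 0 = -8/419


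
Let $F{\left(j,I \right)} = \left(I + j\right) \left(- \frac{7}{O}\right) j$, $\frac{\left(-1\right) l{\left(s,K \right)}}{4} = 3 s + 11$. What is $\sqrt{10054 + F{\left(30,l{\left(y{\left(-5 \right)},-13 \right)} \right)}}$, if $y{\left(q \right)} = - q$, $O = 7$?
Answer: $19 \sqrt{34} \approx 110.79$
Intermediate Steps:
$l{\left(s,K \right)} = -44 - 12 s$ ($l{\left(s,K \right)} = - 4 \left(3 s + 11\right) = - 4 \left(11 + 3 s\right) = -44 - 12 s$)
$F{\left(j,I \right)} = j \left(- I - j\right)$ ($F{\left(j,I \right)} = \left(I + j\right) \left(- \frac{7}{7}\right) j = \left(I + j\right) \left(\left(-7\right) \frac{1}{7}\right) j = \left(I + j\right) \left(-1\right) j = \left(- I - j\right) j = j \left(- I - j\right)$)
$\sqrt{10054 + F{\left(30,l{\left(y{\left(-5 \right)},-13 \right)} \right)}} = \sqrt{10054 - 30 \left(\left(-44 - 12 \left(\left(-1\right) \left(-5\right)\right)\right) + 30\right)} = \sqrt{10054 - 30 \left(\left(-44 - 60\right) + 30\right)} = \sqrt{10054 - 30 \left(-104 + 30\right)} = \sqrt{10054 - 30 \left(-74\right)} = \sqrt{10054 + 2220} = \sqrt{12274} = 19 \sqrt{34}$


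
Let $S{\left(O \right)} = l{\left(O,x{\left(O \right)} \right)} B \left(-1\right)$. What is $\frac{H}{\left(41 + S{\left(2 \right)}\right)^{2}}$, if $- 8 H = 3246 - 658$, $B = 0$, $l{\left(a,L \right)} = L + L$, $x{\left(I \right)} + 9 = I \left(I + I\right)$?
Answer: $- \frac{647}{3362} \approx -0.19245$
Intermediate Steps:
$x{\left(I \right)} = -9 + 2 I^{2}$ ($x{\left(I \right)} = -9 + I \left(I + I\right) = -9 + I 2 I = -9 + 2 I^{2}$)
$l{\left(a,L \right)} = 2 L$
$H = - \frac{647}{2}$ ($H = - \frac{3246 - 658}{8} = \left(- \frac{1}{8}\right) 2588 = - \frac{647}{2} \approx -323.5$)
$S{\left(O \right)} = 0$ ($S{\left(O \right)} = 2 \left(-9 + 2 O^{2}\right) 0 \left(-1\right) = \left(-18 + 4 O^{2}\right) 0 \left(-1\right) = 0 \left(-1\right) = 0$)
$\frac{H}{\left(41 + S{\left(2 \right)}\right)^{2}} = - \frac{647}{2 \left(41 + 0\right)^{2}} = - \frac{647}{2 \cdot 41^{2}} = - \frac{647}{2 \cdot 1681} = \left(- \frac{647}{2}\right) \frac{1}{1681} = - \frac{647}{3362}$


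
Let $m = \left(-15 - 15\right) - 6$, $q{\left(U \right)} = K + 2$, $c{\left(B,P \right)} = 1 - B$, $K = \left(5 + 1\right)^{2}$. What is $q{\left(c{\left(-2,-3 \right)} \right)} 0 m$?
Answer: $0$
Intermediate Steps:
$K = 36$ ($K = 6^{2} = 36$)
$q{\left(U \right)} = 38$ ($q{\left(U \right)} = 36 + 2 = 38$)
$m = -36$ ($m = -30 - 6 = -36$)
$q{\left(c{\left(-2,-3 \right)} \right)} 0 m = 38 \cdot 0 \left(-36\right) = 0 \left(-36\right) = 0$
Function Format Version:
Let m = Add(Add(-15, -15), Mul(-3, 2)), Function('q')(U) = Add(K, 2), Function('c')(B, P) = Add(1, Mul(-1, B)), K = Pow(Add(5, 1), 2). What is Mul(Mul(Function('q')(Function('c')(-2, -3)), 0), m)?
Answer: 0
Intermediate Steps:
K = 36 (K = Pow(6, 2) = 36)
Function('q')(U) = 38 (Function('q')(U) = Add(36, 2) = 38)
m = -36 (m = Add(-30, -6) = -36)
Mul(Mul(Function('q')(Function('c')(-2, -3)), 0), m) = Mul(Mul(38, 0), -36) = Mul(0, -36) = 0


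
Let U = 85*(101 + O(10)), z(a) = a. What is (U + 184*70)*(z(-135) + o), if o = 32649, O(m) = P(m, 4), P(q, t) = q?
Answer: 725549910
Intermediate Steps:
O(m) = m
U = 9435 (U = 85*(101 + 10) = 85*111 = 9435)
(U + 184*70)*(z(-135) + o) = (9435 + 184*70)*(-135 + 32649) = (9435 + 12880)*32514 = 22315*32514 = 725549910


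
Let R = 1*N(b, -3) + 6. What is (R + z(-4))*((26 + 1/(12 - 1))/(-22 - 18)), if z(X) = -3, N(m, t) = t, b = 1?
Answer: 0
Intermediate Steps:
R = 3 (R = 1*(-3) + 6 = -3 + 6 = 3)
(R + z(-4))*((26 + 1/(12 - 1))/(-22 - 18)) = (3 - 3)*((26 + 1/(12 - 1))/(-22 - 18)) = 0*((26 + 1/11)/(-40)) = 0*((26 + 1/11)*(-1/40)) = 0*((287/11)*(-1/40)) = 0*(-287/440) = 0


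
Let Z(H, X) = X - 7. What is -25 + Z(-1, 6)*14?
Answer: -39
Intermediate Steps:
Z(H, X) = -7 + X
-25 + Z(-1, 6)*14 = -25 + (-7 + 6)*14 = -25 - 1*14 = -25 - 14 = -39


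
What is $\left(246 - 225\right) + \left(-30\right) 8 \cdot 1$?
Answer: $-219$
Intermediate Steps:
$\left(246 - 225\right) + \left(-30\right) 8 \cdot 1 = 21 - 240 = -219$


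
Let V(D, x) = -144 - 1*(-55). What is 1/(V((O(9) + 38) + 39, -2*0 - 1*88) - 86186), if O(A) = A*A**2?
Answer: -1/86275 ≈ -1.1591e-5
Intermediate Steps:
O(A) = A**3
V(D, x) = -89 (V(D, x) = -144 + 55 = -89)
1/(V((O(9) + 38) + 39, -2*0 - 1*88) - 86186) = 1/(-89 - 86186) = 1/(-86275) = -1/86275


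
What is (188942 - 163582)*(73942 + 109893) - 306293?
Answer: 4661749307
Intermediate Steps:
(188942 - 163582)*(73942 + 109893) - 306293 = 25360*183835 - 306293 = 4662055600 - 306293 = 4661749307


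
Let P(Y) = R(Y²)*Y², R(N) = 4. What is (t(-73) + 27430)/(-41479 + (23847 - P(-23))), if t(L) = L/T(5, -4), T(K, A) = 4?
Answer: -109647/78992 ≈ -1.3881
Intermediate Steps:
P(Y) = 4*Y²
t(L) = L/4
(t(-73) + 27430)/(-41479 + (23847 - P(-23))) = ((¼)*(-73) + 27430)/(-41479 + (23847 - 4*(-23)²)) = (-73/4 + 27430)/(-41479 + (23847 - 4*529)) = 109647/(4*(-41479 + (23847 - 1*2116))) = 109647/(4*(-41479 + (23847 - 2116))) = 109647/(4*(-41479 + 21731)) = (109647/4)/(-19748) = (109647/4)*(-1/19748) = -109647/78992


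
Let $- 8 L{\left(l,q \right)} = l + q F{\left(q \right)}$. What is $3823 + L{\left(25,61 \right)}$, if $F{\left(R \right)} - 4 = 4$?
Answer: $\frac{30071}{8} \approx 3758.9$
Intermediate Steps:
$F{\left(R \right)} = 8$ ($F{\left(R \right)} = 4 + 4 = 8$)
$L{\left(l,q \right)} = - q - \frac{l}{8}$ ($L{\left(l,q \right)} = - \frac{l + q 8}{8} = - \frac{l + 8 q}{8} = - q - \frac{l}{8}$)
$3823 + L{\left(25,61 \right)} = 3823 - \frac{513}{8} = \frac{30071}{8}$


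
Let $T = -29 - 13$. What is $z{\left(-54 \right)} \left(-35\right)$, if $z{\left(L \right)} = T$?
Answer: $1470$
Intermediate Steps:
$T = -42$ ($T = -29 - 13 = -42$)
$z{\left(L \right)} = -42$
$z{\left(-54 \right)} \left(-35\right) = \left(-42\right) \left(-35\right) = 1470$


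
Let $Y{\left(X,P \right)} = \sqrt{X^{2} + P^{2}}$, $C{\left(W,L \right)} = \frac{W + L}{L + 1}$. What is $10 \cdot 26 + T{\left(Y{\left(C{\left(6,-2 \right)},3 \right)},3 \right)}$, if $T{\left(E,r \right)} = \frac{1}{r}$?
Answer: $\frac{781}{3} \approx 260.33$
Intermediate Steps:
$C{\left(W,L \right)} = \frac{L + W}{1 + L}$
$Y{\left(X,P \right)} = \sqrt{P^{2} + X^{2}}$
$10 \cdot 26 + T{\left(Y{\left(C{\left(6,-2 \right)},3 \right)},3 \right)} = 10 \cdot 26 + \frac{1}{3} = 260 + \frac{1}{3} = \frac{781}{3}$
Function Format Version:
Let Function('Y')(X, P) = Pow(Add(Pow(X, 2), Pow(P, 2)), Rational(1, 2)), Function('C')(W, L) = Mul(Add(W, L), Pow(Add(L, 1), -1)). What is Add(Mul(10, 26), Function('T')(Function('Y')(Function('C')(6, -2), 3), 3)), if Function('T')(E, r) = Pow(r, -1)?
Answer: Rational(781, 3) ≈ 260.33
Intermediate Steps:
Function('C')(W, L) = Mul(Pow(Add(1, L), -1), Add(L, W)) (Function('C')(W, L) = Mul(Add(L, W), Pow(Add(1, L), -1)) = Mul(Pow(Add(1, L), -1), Add(L, W)))
Function('Y')(X, P) = Pow(Add(Pow(P, 2), Pow(X, 2)), Rational(1, 2))
Add(Mul(10, 26), Function('T')(Function('Y')(Function('C')(6, -2), 3), 3)) = Add(Mul(10, 26), Pow(3, -1)) = Add(260, Rational(1, 3)) = Rational(781, 3)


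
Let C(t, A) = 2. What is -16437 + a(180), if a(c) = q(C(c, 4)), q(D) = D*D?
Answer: -16433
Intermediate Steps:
q(D) = D²
a(c) = 4 (a(c) = 2² = 4)
-16437 + a(180) = -16437 + 4 = -16433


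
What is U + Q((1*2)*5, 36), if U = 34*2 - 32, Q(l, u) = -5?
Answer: 31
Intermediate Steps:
U = 36 (U = 68 - 32 = 36)
U + Q((1*2)*5, 36) = 36 - 5 = 31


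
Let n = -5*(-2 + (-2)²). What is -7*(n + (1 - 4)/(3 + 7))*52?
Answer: 18746/5 ≈ 3749.2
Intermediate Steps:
n = -10 (n = -5*(-2 + 4) = -5*2 = -10)
-7*(n + (1 - 4)/(3 + 7))*52 = -7*(-10 + (1 - 4)/(3 + 7))*52 = -7*(-10 - 3/10)*52 = -7*(-103/10)*52 = (721/10)*52 = 18746/5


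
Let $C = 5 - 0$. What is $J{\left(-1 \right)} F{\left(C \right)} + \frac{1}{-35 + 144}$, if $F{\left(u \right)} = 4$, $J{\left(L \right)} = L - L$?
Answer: $\frac{1}{109} \approx 0.0091743$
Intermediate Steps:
$C = 5$ ($C = 5 + 0 = 5$)
$J{\left(L \right)} = 0$
$J{\left(-1 \right)} F{\left(C \right)} + \frac{1}{-35 + 144} = 0 \cdot 4 + \frac{1}{-35 + 144} = 0 + \frac{1}{109} = \frac{1}{109}$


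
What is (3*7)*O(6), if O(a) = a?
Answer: 126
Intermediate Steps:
(3*7)*O(6) = (3*7)*6 = 21*6 = 126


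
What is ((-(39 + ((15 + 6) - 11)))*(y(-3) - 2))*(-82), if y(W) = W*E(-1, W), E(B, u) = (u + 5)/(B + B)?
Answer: 4018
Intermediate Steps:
E(B, u) = (5 + u)/(2*B) (E(B, u) = (5 + u)/((2*B)) = (5 + u)*(1/(2*B)) = (5 + u)/(2*B))
y(W) = W*(-5/2 - W/2) (y(W) = W*((½)*(5 + W)/(-1)) = W*((½)*(-1)*(5 + W)) = W*(-5/2 - W/2))
((-(39 + ((15 + 6) - 11)))*(y(-3) - 2))*(-82) = ((-(39 + ((15 + 6) - 11)))*((½)*(-3)*(-5 - 1*(-3)) - 2))*(-82) = ((-(39 + (21 - 11)))*((½)*(-3)*(-5 + 3) - 2))*(-82) = ((-(39 + 10))*((½)*(-3)*(-2) - 2))*(-82) = ((-1*49)*(3 - 2))*(-82) = -49*1*(-82) = -49*(-82) = 4018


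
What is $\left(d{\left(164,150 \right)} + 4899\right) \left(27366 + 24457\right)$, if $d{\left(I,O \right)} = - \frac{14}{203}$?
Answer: $253877303$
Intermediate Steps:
$d{\left(I,O \right)} = - \frac{2}{29}$ ($d{\left(I,O \right)} = \left(-14\right) \frac{1}{203} = - \frac{2}{29}$)
$\left(d{\left(164,150 \right)} + 4899\right) \left(27366 + 24457\right) = \left(- \frac{2}{29} + 4899\right) \left(27366 + 24457\right) = \frac{142069}{29} \cdot 51823 = 253877303$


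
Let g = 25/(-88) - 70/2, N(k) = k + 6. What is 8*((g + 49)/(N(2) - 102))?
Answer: -1207/1034 ≈ -1.1673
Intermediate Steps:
N(k) = 6 + k
g = -3105/88 (g = 25*(-1/88) - 70*1/2 = -25/88 - 35 = -3105/88 ≈ -35.284)
8*((g + 49)/(N(2) - 102)) = 8*((-3105/88 + 49)/((6 + 2) - 102)) = 8*(1207/(88*(8 - 102))) = 8*((1207/88)/(-94)) = 8*((1207/88)*(-1/94)) = 8*(-1207/8272) = -1207/1034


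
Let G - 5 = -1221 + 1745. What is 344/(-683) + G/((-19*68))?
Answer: -805755/882436 ≈ -0.91310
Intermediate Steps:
G = 529 (G = 5 + (-1221 + 1745) = 5 + 524 = 529)
344/(-683) + G/((-19*68)) = 344/(-683) + 529/((-19*68)) = 344*(-1/683) + 529/(-1292) = -344/683 + 529*(-1/1292) = -344/683 - 529/1292 = -805755/882436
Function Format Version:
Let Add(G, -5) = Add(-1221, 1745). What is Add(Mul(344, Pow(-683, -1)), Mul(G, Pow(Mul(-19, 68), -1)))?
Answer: Rational(-805755, 882436) ≈ -0.91310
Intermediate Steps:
G = 529 (G = Add(5, Add(-1221, 1745)) = Add(5, 524) = 529)
Add(Mul(344, Pow(-683, -1)), Mul(G, Pow(Mul(-19, 68), -1))) = Add(Mul(344, Pow(-683, -1)), Mul(529, Pow(Mul(-19, 68), -1))) = Add(Mul(344, Rational(-1, 683)), Mul(529, Pow(-1292, -1))) = Add(Rational(-344, 683), Mul(529, Rational(-1, 1292))) = Add(Rational(-344, 683), Rational(-529, 1292)) = Rational(-805755, 882436)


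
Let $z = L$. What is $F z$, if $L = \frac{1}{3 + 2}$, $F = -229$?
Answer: $- \frac{229}{5} \approx -45.8$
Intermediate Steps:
$L = \frac{1}{5} \approx 0.2$
$z = \frac{1}{5} \approx 0.2$
$F z = \left(-229\right) \frac{1}{5} = - \frac{229}{5}$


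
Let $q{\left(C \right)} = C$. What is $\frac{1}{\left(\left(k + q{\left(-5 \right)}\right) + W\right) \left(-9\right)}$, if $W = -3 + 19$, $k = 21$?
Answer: $- \frac{1}{288} \approx -0.0034722$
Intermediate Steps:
$W = 16$
$\frac{1}{\left(\left(k + q{\left(-5 \right)}\right) + W\right) \left(-9\right)} = \frac{1}{\left(\left(21 - 5\right) + 16\right) \left(-9\right)} = \frac{1}{\left(16 + 16\right) \left(-9\right)} = \frac{1}{32 \left(-9\right)} = \frac{1}{-288} = - \frac{1}{288}$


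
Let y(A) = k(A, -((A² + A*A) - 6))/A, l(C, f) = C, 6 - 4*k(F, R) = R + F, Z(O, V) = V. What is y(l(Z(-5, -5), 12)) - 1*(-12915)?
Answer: 51649/4 ≈ 12912.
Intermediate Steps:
k(F, R) = 3/2 - F/4 - R/4 (k(F, R) = 3/2 - (R + F)/4 = 3/2 - (F + R)/4 = 3/2 + (-F/4 - R/4) = 3/2 - F/4 - R/4)
y(A) = (A²/2 - A/4)/A (y(A) = (3/2 - A/4 - (-1)*((A² + A*A) - 6)/4)/A = (3/2 - A/4 - (-1)*((A² + A²) - 6)/4)/A = (3/2 - A/4 - (-1)*(2*A² - 6)/4)/A = (3/2 - A/4 - (-1)*(-6 + 2*A²)/4)/A = (3/2 - A/4 - (6 - 2*A²)/4)/A = (3/2 - A/4 + (-3/2 + A²/2))/A = (A²/2 - A/4)/A)
y(l(Z(-5, -5), 12)) - 1*(-12915) = (-¼ + (½)*(-5)) - 1*(-12915) = (-¼ - 5/2) + 12915 = -11/4 + 12915 = 51649/4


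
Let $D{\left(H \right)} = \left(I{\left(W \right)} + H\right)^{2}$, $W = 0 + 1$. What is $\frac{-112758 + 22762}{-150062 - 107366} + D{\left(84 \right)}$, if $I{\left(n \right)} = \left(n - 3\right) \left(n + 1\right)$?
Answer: $\frac{411907299}{64357} \approx 6400.4$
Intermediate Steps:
$W = 1$
$I{\left(n \right)} = \left(1 + n\right) \left(-3 + n\right)$ ($I{\left(n \right)} = \left(-3 + n\right) \left(1 + n\right) = \left(1 + n\right) \left(-3 + n\right)$)
$D{\left(H \right)} = \left(-4 + H\right)^{2}$ ($D{\left(H \right)} = \left(\left(-3 + 1^{2} - 2\right) + H\right)^{2} = \left(\left(-3 + 1 - 2\right) + H\right)^{2} = \left(-4 + H\right)^{2}$)
$\frac{-112758 + 22762}{-150062 - 107366} + D{\left(84 \right)} = \frac{-112758 + 22762}{-150062 - 107366} + \left(-4 + 84\right)^{2} = - \frac{89996}{-257428} + 80^{2} = \left(-89996\right) \left(- \frac{1}{257428}\right) + 6400 = \frac{22499}{64357} + 6400 = \frac{411907299}{64357}$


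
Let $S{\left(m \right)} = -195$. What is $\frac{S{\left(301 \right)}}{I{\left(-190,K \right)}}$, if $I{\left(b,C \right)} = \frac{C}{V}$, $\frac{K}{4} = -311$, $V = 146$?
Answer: $\frac{14235}{622} \approx 22.886$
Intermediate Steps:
$K = -1244$ ($K = 4 \left(-311\right) = -1244$)
$I{\left(b,C \right)} = \frac{C}{146}$
$\frac{S{\left(301 \right)}}{I{\left(-190,K \right)}} = - \frac{195}{\frac{1}{146} \left(-1244\right)} = - \frac{195}{- \frac{622}{73}} = \left(-195\right) \left(- \frac{73}{622}\right) = \frac{14235}{622}$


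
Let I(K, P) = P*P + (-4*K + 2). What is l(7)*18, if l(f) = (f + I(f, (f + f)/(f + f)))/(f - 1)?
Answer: -54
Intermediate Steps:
I(K, P) = 2 + P**2 - 4*K (I(K, P) = P**2 + (2 - 4*K) = 2 + P**2 - 4*K)
l(f) = (3 - 3*f)/(-1 + f) (l(f) = (f + (2 + ((f + f)/(f + f))**2 - 4*f))/(f - 1) = (f + (2 + ((2*f)/((2*f)))**2 - 4*f))/(-1 + f) = (f + (2 + ((2*f)*(1/(2*f)))**2 - 4*f))/(-1 + f) = (f + (2 + 1**2 - 4*f))/(-1 + f) = (f + (2 + 1 - 4*f))/(-1 + f) = (f + (3 - 4*f))/(-1 + f) = (3 - 3*f)/(-1 + f))
l(7)*18 = -3*18 = -54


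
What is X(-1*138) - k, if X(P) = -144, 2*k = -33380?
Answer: 16546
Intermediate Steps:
k = -16690 (k = (½)*(-33380) = -16690)
X(-1*138) - k = -144 - 1*(-16690) = -144 + 16690 = 16546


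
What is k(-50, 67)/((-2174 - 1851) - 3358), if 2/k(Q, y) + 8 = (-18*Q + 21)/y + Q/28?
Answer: -1876/27427845 ≈ -6.8398e-5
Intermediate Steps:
k(Q, y) = 2/(-8 + Q/28 + (21 - 18*Q)/y) (k(Q, y) = 2/(-8 + ((-18*Q + 21)/y + Q/28)) = 2/(-8 + ((21 - 18*Q)/y + Q*(1/28))) = 2/(-8 + ((21 - 18*Q)/y + Q/28)) = 2/(-8 + (Q/28 + (21 - 18*Q)/y)) = 2/(-8 + Q/28 + (21 - 18*Q)/y))
k(-50, 67)/((-2174 - 1851) - 3358) = (56*67/(588 - 504*(-50) - 224*67 - 50*67))/((-2174 - 1851) - 3358) = (56*67/(588 + 25200 - 15008 - 3350))/(-4025 - 3358) = (56*67/7430)/(-7383) = (56*67*(1/7430))*(-1/7383) = (1876/3715)*(-1/7383) = -1876/27427845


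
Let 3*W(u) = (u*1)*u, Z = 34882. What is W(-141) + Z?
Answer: 41509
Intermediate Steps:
W(u) = u**2/3 (W(u) = ((u*1)*u)/3 = (u*u)/3 = u**2/3)
W(-141) + Z = (1/3)*(-141)**2 + 34882 = (1/3)*19881 + 34882 = 6627 + 34882 = 41509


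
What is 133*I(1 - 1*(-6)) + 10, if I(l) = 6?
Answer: 808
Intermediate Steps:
133*I(1 - 1*(-6)) + 10 = 133*6 + 10 = 798 + 10 = 808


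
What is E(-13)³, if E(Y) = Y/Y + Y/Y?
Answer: 8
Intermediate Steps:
E(Y) = 2 (E(Y) = 1 + 1 = 2)
E(-13)³ = 2³ = 8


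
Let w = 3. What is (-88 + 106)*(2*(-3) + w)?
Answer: -54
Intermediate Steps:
(-88 + 106)*(2*(-3) + w) = (-88 + 106)*(2*(-3) + 3) = 18*(-6 + 3) = 18*(-3) = -54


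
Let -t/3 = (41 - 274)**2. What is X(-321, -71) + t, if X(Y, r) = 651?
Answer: -162216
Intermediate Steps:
t = -162867 (t = -3*(41 - 274)**2 = -3*(-233)**2 = -3*54289 = -162867)
X(-321, -71) + t = 651 - 162867 = -162216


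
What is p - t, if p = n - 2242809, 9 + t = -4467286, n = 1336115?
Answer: 3560601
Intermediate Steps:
t = -4467295 (t = -9 - 4467286 = -4467295)
p = -906694 (p = 1336115 - 2242809 = -906694)
p - t = -906694 - 1*(-4467295) = -906694 + 4467295 = 3560601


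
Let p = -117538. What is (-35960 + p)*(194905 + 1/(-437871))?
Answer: -4366672588998164/145957 ≈ -2.9918e+10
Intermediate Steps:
(-35960 + p)*(194905 + 1/(-437871)) = (-35960 - 117538)*(194905 + 1/(-437871)) = -153498*(194905 - 1/437871) = -153498*85343247254/437871 = -4366672588998164/145957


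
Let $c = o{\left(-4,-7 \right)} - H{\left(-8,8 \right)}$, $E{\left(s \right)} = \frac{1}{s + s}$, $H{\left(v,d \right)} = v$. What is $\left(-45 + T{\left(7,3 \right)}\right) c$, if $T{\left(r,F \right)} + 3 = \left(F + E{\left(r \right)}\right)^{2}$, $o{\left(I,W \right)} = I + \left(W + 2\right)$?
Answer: $\frac{7559}{196} \approx 38.566$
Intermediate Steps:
$E{\left(s \right)} = \frac{1}{2 s}$
$o{\left(I,W \right)} = 2 + I + W$ ($o{\left(I,W \right)} = I + \left(2 + W\right) = 2 + I + W$)
$c = -1$ ($c = \left(2 - 4 - 7\right) - -8 = -9 + 8 = -1$)
$T{\left(r,F \right)} = -3 + \left(F + \frac{1}{2 r}\right)^{2}$
$\left(-45 + T{\left(7,3 \right)}\right) c = \left(-45 - \left(3 - \frac{\left(1 + 2 \cdot 3 \cdot 7\right)^{2}}{4 \cdot 49}\right)\right) \left(-1\right) = \left(-45 - \left(3 - \frac{\left(1 + 42\right)^{2}}{196}\right)\right) \left(-1\right) = \left(-45 - \left(3 - \frac{43^{2}}{196}\right)\right) \left(-1\right) = \left(-45 - \left(3 - \frac{1849}{196}\right)\right) \left(-1\right) = \left(-45 + \left(-3 + \frac{1849}{196}\right)\right) \left(-1\right) = \left(-45 + \frac{1261}{196}\right) \left(-1\right) = \left(- \frac{7559}{196}\right) \left(-1\right) = \frac{7559}{196}$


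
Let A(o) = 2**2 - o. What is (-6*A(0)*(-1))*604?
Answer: 14496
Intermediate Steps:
A(o) = 4 - o
(-6*A(0)*(-1))*604 = (-6*(4 - 1*0)*(-1))*604 = (-6*(4 + 0)*(-1))*604 = (-6*4*(-1))*604 = -24*(-1)*604 = 24*604 = 14496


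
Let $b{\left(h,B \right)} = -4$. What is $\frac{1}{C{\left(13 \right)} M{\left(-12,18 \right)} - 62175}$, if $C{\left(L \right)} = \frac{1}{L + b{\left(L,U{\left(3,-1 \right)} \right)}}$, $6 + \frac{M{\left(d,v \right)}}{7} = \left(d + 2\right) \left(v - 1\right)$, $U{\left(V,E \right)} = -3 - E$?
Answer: $- \frac{9}{560807} \approx -1.6048 \cdot 10^{-5}$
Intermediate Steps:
$M{\left(d,v \right)} = -42 + 7 \left(-1 + v\right) \left(2 + d\right)$ ($M{\left(d,v \right)} = -42 + 7 \left(d + 2\right) \left(v - 1\right) = -42 + 7 \left(2 + d\right) \left(-1 + v\right) = -42 + 7 \left(-1 + v\right) \left(2 + d\right)$)
$C{\left(L \right)} = \frac{1}{-4 + L}$ ($C{\left(L \right)} = \frac{1}{L - 4} = \frac{1}{-4 + L}$)
$\frac{1}{C{\left(13 \right)} M{\left(-12,18 \right)} - 62175} = \frac{1}{\frac{-56 - -84 + 14 \cdot 18 + 7 \left(-12\right) 18}{-4 + 13} - 62175} = \frac{1}{\frac{-56 + 84 + 252 - 1512}{9} - 62175} = \frac{1}{\frac{1}{9} \left(-1232\right) - 62175} = \frac{1}{- \frac{1232}{9} - 62175} = \frac{1}{- \frac{560807}{9}} = - \frac{9}{560807}$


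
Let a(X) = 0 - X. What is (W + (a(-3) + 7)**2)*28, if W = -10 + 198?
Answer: 8064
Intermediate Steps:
a(X) = -X
W = 188
(W + (a(-3) + 7)**2)*28 = (188 + (-1*(-3) + 7)**2)*28 = (188 + (3 + 7)**2)*28 = (188 + 10**2)*28 = (188 + 100)*28 = 288*28 = 8064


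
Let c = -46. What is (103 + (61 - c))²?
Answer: 44100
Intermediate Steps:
(103 + (61 - c))² = (103 + (61 - 1*(-46)))² = (103 + (61 + 46))² = (103 + 107)² = 210² = 44100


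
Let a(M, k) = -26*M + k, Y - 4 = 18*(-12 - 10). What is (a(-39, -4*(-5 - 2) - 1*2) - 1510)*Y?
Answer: 184240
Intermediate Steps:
Y = -392 (Y = 4 + 18*(-12 - 10) = 4 + 18*(-22) = 4 - 396 = -392)
a(M, k) = k - 26*M
(a(-39, -4*(-5 - 2) - 1*2) - 1510)*Y = (((-4*(-5 - 2) - 1*2) - 26*(-39)) - 1510)*(-392) = (((-4*(-7) - 2) + 1014) - 1510)*(-392) = (((28 - 2) + 1014) - 1510)*(-392) = ((26 + 1014) - 1510)*(-392) = (1040 - 1510)*(-392) = -470*(-392) = 184240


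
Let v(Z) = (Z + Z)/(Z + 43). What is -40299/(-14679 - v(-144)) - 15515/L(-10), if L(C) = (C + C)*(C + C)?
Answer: -1425240127/39543120 ≈ -36.043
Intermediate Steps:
L(C) = 4*C² (L(C) = (2*C)*(2*C) = 4*C²)
v(Z) = 2*Z/(43 + Z) (v(Z) = (2*Z)/(43 + Z) = 2*Z/(43 + Z))
-40299/(-14679 - v(-144)) - 15515/L(-10) = -40299/(-14679 - 2*(-144)/(43 - 144)) - 15515/(4*(-10)²) = -40299/(-14679 - 2*(-144)/(-101)) - 15515/(4*100) = -40299/(-14679 - 2*(-144)*(-1)/101) - 15515/400 = -40299/(-14679 - 1*288/101) - 15515*1/400 = -40299/(-14679 - 288/101) - 3103/80 = -40299/(-1482867/101) - 3103/80 = -40299*(-101/1482867) - 3103/80 = 1356733/494289 - 3103/80 = -1425240127/39543120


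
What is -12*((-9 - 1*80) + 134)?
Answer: -540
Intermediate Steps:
-12*((-9 - 1*80) + 134) = -12*((-9 - 80) + 134) = -12*(-89 + 134) = -12*45 = -540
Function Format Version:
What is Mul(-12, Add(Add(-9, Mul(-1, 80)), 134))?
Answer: -540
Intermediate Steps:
Mul(-12, Add(Add(-9, Mul(-1, 80)), 134)) = Mul(-12, Add(Add(-9, -80), 134)) = Mul(-12, Add(-89, 134)) = Mul(-12, 45) = -540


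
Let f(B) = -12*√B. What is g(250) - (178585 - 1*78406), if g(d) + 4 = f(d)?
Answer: -100183 - 60*√10 ≈ -1.0037e+5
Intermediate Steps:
g(d) = -4 - 12*√d
g(250) - (178585 - 1*78406) = (-4 - 60*√10) - (178585 - 1*78406) = (-4 - 60*√10) - (178585 - 78406) = (-4 - 60*√10) - 1*100179 = (-4 - 60*√10) - 100179 = -100183 - 60*√10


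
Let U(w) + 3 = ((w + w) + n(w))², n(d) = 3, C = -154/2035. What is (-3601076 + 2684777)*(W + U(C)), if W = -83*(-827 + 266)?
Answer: -1460391600088971/34225 ≈ -4.2670e+10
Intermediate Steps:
C = -14/185 (C = -154*1/2035 = -14/185 ≈ -0.075676)
W = 46563 (W = -83*(-561) = 46563)
U(w) = -3 + (3 + 2*w)² (U(w) = -3 + ((w + w) + 3)² = -3 + (2*w + 3)² = -3 + (3 + 2*w)²)
(-3601076 + 2684777)*(W + U(C)) = (-3601076 + 2684777)*(46563 + (-3 + (3 + 2*(-14/185))²)) = -916299*(46563 + (-3 + (3 - 28/185)²)) = -916299*(46563 + (-3 + (527/185)²)) = -916299*(46563 + (-3 + 277729/34225)) = -916299*(46563 + 175054/34225) = -916299*1593793729/34225 = -1460391600088971/34225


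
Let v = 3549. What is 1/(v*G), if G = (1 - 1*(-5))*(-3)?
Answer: -1/63882 ≈ -1.5654e-5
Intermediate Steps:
G = -18 (G = (1 + 5)*(-3) = 6*(-3) = -18)
1/(v*G) = 1/(3549*(-18)) = 1/(-63882) = -1/63882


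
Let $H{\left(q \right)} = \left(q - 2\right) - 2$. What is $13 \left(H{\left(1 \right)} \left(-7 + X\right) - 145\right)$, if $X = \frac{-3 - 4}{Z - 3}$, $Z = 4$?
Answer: $-1339$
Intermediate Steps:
$H{\left(q \right)} = -4 + q$ ($H{\left(q \right)} = \left(-2 + q\right) - 2 = -4 + q$)
$X = -7$ ($X = \frac{-3 - 4}{4 - 3} = - \frac{7}{1} = \left(-7\right) 1 = -7$)
$13 \left(H{\left(1 \right)} \left(-7 + X\right) - 145\right) = 13 \left(\left(-4 + 1\right) \left(-7 - 7\right) - 145\right) = 13 \left(\left(-3\right) \left(-14\right) - 145\right) = 13 \left(42 - 145\right) = 13 \left(-103\right) = -1339$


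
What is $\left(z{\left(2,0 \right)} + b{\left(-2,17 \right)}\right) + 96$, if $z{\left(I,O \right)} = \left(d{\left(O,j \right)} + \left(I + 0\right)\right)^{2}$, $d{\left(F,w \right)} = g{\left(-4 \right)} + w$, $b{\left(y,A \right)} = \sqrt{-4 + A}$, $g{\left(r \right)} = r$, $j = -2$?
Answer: $112 + \sqrt{13} \approx 115.61$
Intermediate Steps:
$d{\left(F,w \right)} = -4 + w$
$z{\left(I,O \right)} = \left(-6 + I\right)^{2}$ ($z{\left(I,O \right)} = \left(\left(-4 - 2\right) + \left(I + 0\right)\right)^{2} = \left(-6 + I\right)^{2}$)
$\left(z{\left(2,0 \right)} + b{\left(-2,17 \right)}\right) + 96 = \left(\left(-6 + 2\right)^{2} + \sqrt{-4 + 17}\right) + 96 = \left(\left(-4\right)^{2} + \sqrt{13}\right) + 96 = \left(16 + \sqrt{13}\right) + 96 = 112 + \sqrt{13}$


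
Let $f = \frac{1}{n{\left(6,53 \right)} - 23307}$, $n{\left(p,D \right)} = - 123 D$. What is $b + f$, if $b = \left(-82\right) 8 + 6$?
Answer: $- \frac{19386901}{29826} \approx -650.0$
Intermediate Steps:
$f = - \frac{1}{29826}$ ($f = \frac{1}{\left(-123\right) 53 - 23307} = \frac{1}{-6519 - 23307} = \frac{1}{-29826} = - \frac{1}{29826} \approx -3.3528 \cdot 10^{-5}$)
$b = -650$ ($b = -656 + 6 = -650$)
$b + f = -650 - \frac{1}{29826} = - \frac{19386901}{29826}$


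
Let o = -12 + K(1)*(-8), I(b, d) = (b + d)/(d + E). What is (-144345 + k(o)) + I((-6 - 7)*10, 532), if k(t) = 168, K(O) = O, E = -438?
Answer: -6776118/47 ≈ -1.4417e+5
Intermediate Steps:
I(b, d) = (b + d)/(-438 + d) (I(b, d) = (b + d)/(d - 438) = (b + d)/(-438 + d))
o = -20 (o = -12 + 1*(-8) = -12 - 8 = -20)
(-144345 + k(o)) + I((-6 - 7)*10, 532) = (-144345 + 168) + ((-6 - 7)*10 + 532)/(-438 + 532) = -144177 + (-13*10 + 532)/94 = -144177 + (-130 + 532)/94 = -144177 + (1/94)*402 = -144177 + 201/47 = -6776118/47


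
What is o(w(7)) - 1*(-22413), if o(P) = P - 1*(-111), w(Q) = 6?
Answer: 22530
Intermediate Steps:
o(P) = 111 + P (o(P) = P + 111 = 111 + P)
o(w(7)) - 1*(-22413) = (111 + 6) - 1*(-22413) = 117 + 22413 = 22530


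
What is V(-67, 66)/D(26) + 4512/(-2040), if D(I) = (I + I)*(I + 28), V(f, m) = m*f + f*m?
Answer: -106637/19890 ≈ -5.3613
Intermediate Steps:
V(f, m) = 2*f*m (V(f, m) = f*m + f*m = 2*f*m)
D(I) = 2*I*(28 + I) (D(I) = (2*I)*(28 + I) = 2*I*(28 + I))
V(-67, 66)/D(26) + 4512/(-2040) = (2*(-67)*66)/((2*26*(28 + 26))) + 4512/(-2040) = -8844/(2*26*54) + 4512*(-1/2040) = -8844/2808 - 188/85 = -8844*1/2808 - 188/85 = -737/234 - 188/85 = -106637/19890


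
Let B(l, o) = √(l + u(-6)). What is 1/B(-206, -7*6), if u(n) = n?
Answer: -I*√53/106 ≈ -0.06868*I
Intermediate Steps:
B(l, o) = √(-6 + l) (B(l, o) = √(l - 6) = √(-6 + l))
1/B(-206, -7*6) = 1/(√(-6 - 206)) = 1/(√(-212)) = 1/(2*I*√53) = -I*√53/106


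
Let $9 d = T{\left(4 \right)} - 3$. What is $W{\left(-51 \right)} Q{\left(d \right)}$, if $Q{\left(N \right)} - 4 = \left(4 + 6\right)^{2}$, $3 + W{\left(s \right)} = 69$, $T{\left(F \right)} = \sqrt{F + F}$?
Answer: $6864$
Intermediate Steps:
$T{\left(F \right)} = \sqrt{2} \sqrt{F}$ ($T{\left(F \right)} = \sqrt{2 F} = \sqrt{2} \sqrt{F}$)
$W{\left(s \right)} = 66$ ($W{\left(s \right)} = -3 + 69 = 66$)
$d = - \frac{1}{3} + \frac{2 \sqrt{2}}{9}$ ($d = \frac{\sqrt{2} \sqrt{4} - 3}{9} = \frac{\sqrt{2} \cdot 2 - 3}{9} = \frac{2 \sqrt{2} - 3}{9} = \frac{-3 + 2 \sqrt{2}}{9} = - \frac{1}{3} + \frac{2 \sqrt{2}}{9} \approx -0.019064$)
$Q{\left(N \right)} = 104$ ($Q{\left(N \right)} = 4 + \left(4 + 6\right)^{2} = 4 + 10^{2} = 4 + 100 = 104$)
$W{\left(-51 \right)} Q{\left(d \right)} = 66 \cdot 104 = 6864$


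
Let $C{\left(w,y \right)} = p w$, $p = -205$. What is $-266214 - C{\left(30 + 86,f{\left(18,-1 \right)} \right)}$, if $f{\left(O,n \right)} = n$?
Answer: $-242434$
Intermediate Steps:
$C{\left(w,y \right)} = - 205 w$
$-266214 - C{\left(30 + 86,f{\left(18,-1 \right)} \right)} = -266214 - - 205 \left(30 + 86\right) = -266214 - \left(-205\right) 116 = -266214 - -23780 = -266214 + 23780 = -242434$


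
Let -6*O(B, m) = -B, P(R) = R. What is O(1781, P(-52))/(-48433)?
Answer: -1781/290598 ≈ -0.0061287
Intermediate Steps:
O(B, m) = B/6 (O(B, m) = -(-1)*B/6 = B/6)
O(1781, P(-52))/(-48433) = ((1/6)*1781)/(-48433) = (1781/6)*(-1/48433) = -1781/290598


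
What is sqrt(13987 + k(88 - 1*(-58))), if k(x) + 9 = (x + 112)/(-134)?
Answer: sqrt(62738599)/67 ≈ 118.22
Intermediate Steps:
k(x) = -659/67 - x/134 (k(x) = -9 + (x + 112)/(-134) = -9 + (112 + x)*(-1/134) = -9 + (-56/67 - x/134) = -659/67 - x/134)
sqrt(13987 + k(88 - 1*(-58))) = sqrt(13987 + (-659/67 - (88 - 1*(-58))/134)) = sqrt(13987 + (-659/67 - (88 + 58)/134)) = sqrt(13987 + (-659/67 - 1/134*146)) = sqrt(13987 + (-659/67 - 73/67)) = sqrt(13987 - 732/67) = sqrt(936397/67) = sqrt(62738599)/67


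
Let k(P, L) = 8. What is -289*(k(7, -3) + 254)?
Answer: -75718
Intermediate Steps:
-289*(k(7, -3) + 254) = -289*(8 + 254) = -289*262 = -75718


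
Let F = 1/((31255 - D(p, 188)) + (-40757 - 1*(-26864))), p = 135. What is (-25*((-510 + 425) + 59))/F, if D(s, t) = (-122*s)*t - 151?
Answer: 2024017450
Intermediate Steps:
D(s, t) = -151 - 122*s*t (D(s, t) = -122*s*t - 151 = -151 - 122*s*t)
F = 1/3113873 (F = 1/((31255 - (-151 - 122*135*188)) + (-40757 - 1*(-26864))) = 1/((31255 - (-151 - 3096360)) + (-40757 + 26864)) = 1/((31255 - 1*(-3096511)) - 13893) = 1/((31255 + 3096511) - 13893) = 1/(3127766 - 13893) = 1/3113873 ≈ 3.2114e-7)
(-25*((-510 + 425) + 59))/F = (-25*((-510 + 425) + 59))/(1/3113873) = -25*(-85 + 59)*3113873 = -25*(-26)*3113873 = 650*3113873 = 2024017450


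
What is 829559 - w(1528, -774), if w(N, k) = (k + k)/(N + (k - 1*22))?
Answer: 50603228/61 ≈ 8.2956e+5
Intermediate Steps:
w(N, k) = 2*k/(-22 + N + k) (w(N, k) = (2*k)/(N + (k - 22)) = (2*k)/(N + (-22 + k)) = (2*k)/(-22 + N + k) = 2*k/(-22 + N + k))
829559 - w(1528, -774) = 829559 - 2*(-774)/(-22 + 1528 - 774) = 829559 - 2*(-774)/732 = 829559 - 1*(-129/61) = 829559 + 129/61 = 50603228/61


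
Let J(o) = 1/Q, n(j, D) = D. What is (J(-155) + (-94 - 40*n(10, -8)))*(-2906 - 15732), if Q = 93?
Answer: -391752122/93 ≈ -4.2124e+6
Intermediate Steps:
J(o) = 1/93
(J(-155) + (-94 - 40*n(10, -8)))*(-2906 - 15732) = (1/93 + (-94 - 40*(-8)))*(-2906 - 15732) = (1/93 + (-94 + 320))*(-18638) = (1/93 + 226)*(-18638) = (21019/93)*(-18638) = -391752122/93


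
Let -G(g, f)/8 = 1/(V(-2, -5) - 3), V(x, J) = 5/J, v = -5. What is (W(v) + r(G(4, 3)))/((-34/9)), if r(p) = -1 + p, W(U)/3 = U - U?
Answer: -9/34 ≈ -0.26471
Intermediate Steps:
W(U) = 0 (W(U) = 3*(U - U) = 3*0 = 0)
G(g, f) = 2 (G(g, f) = -8/(5/(-5) - 3) = -8/(5*(-⅕) - 3) = -8/(-1 - 3) = -8/(-4) = -8*(-¼) = 2)
(W(v) + r(G(4, 3)))/((-34/9)) = (0 + (-1 + 2))/((-34/9)) = (0 + 1)/((-34*⅑)) = 1/(-34/9) = -9/34*1 = -9/34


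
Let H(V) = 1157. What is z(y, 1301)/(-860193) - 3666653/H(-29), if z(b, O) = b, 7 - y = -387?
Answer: -3154029699887/995243301 ≈ -3169.1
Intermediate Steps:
y = 394 (y = 7 - 1*(-387) = 7 + 387 = 394)
z(y, 1301)/(-860193) - 3666653/H(-29) = 394/(-860193) - 3666653/1157 = 394*(-1/860193) - 3666653*1/1157 = -394/860193 - 3666653/1157 = -3154029699887/995243301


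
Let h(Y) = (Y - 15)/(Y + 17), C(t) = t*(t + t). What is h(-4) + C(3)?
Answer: 215/13 ≈ 16.538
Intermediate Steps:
C(t) = 2*t² (C(t) = t*(2*t) = 2*t²)
h(Y) = (-15 + Y)/(17 + Y)
h(-4) + C(3) = (-15 - 4)/(17 - 4) + 2*3² = -19/13 + 2*9 = (1/13)*(-19) + 18 = -19/13 + 18 = 215/13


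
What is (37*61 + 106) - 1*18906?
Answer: -16543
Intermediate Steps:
(37*61 + 106) - 1*18906 = (2257 + 106) - 18906 = 2363 - 18906 = -16543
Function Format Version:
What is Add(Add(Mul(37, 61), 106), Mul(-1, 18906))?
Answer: -16543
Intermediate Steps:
Add(Add(Mul(37, 61), 106), Mul(-1, 18906)) = Add(Add(2257, 106), -18906) = Add(2363, -18906) = -16543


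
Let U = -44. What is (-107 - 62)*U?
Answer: 7436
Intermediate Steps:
(-107 - 62)*U = (-107 - 62)*(-44) = -169*(-44) = 7436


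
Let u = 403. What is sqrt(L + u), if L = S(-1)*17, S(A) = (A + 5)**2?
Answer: 15*sqrt(3) ≈ 25.981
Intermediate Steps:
S(A) = (5 + A)**2
L = 272 (L = (5 - 1)**2*17 = 4**2*17 = 16*17 = 272)
sqrt(L + u) = sqrt(272 + 403) = sqrt(675) = 15*sqrt(3)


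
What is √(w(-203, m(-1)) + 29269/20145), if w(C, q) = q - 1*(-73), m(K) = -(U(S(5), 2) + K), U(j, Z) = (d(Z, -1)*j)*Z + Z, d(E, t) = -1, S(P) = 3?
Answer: √32243663955/20145 ≈ 8.9136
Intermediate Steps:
U(j, Z) = Z - Z*j (U(j, Z) = (-j)*Z + Z = -Z*j + Z = Z - Z*j)
m(K) = 4 - K (m(K) = -(2*(1 - 1*3) + K) = -(2*(1 - 3) + K) = -(2*(-2) + K) = -(-4 + K) = 4 - K)
w(C, q) = 73 + q (w(C, q) = q + 73 = 73 + q)
√(w(-203, m(-1)) + 29269/20145) = √((73 + (4 - 1*(-1))) + 29269/20145) = √((73 + (4 + 1)) + 29269*(1/20145)) = √((73 + 5) + 29269/20145) = √(78 + 29269/20145) = √(1600579/20145) = √32243663955/20145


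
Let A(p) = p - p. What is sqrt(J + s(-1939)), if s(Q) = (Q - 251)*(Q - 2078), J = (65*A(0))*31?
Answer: 3*sqrt(977470) ≈ 2966.0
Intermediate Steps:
A(p) = 0
J = 0 (J = (65*0)*31 = 0*31 = 0)
s(Q) = (-2078 + Q)*(-251 + Q) (s(Q) = (-251 + Q)*(-2078 + Q) = (-2078 + Q)*(-251 + Q))
sqrt(J + s(-1939)) = sqrt(0 + (521578 + (-1939)**2 - 2329*(-1939))) = sqrt(0 + (521578 + 3759721 + 4515931)) = sqrt(0 + 8797230) = sqrt(8797230) = 3*sqrt(977470)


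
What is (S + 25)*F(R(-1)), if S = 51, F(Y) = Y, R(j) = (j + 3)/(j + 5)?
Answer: 38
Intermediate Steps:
R(j) = (3 + j)/(5 + j)
(S + 25)*F(R(-1)) = (51 + 25)*((3 - 1)/(5 - 1)) = 76*(2/4) = 76*((1/4)*2) = 76*(1/2) = 38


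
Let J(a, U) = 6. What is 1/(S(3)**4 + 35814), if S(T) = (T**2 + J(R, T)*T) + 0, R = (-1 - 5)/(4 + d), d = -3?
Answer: 1/567255 ≈ 1.7629e-6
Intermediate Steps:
R = -6 (R = (-1 - 5)/(4 - 3) = -6/1 = -6*1 = -6)
S(T) = T**2 + 6*T (S(T) = (T**2 + 6*T) + 0 = T**2 + 6*T)
1/(S(3)**4 + 35814) = 1/((3*(6 + 3))**4 + 35814) = 1/((3*9)**4 + 35814) = 1/(27**4 + 35814) = 1/(531441 + 35814) = 1/567255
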